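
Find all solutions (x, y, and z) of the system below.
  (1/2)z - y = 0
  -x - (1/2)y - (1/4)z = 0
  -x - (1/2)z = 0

Row-reduce:
Swap R1 and R2.
R1 ← R1 / (-1).
R3 ← R3 + 1·R1.
R2 ← R2 / (-1).
R1 ← R1 − 1/2·R2.
R3 ← R3 − 1/2·R2.
Rank is 2 with 3 unknowns, leaving z free.

infinitely many solutions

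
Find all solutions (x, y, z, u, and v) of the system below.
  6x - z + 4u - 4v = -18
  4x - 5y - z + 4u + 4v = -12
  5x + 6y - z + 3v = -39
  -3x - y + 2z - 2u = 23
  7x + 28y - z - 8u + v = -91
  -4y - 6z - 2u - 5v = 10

Row-reduce:
R1 ← R1 / (6).
R2 ← R2 − 4·R1.
R3 ← R3 − 5·R1.
R4 ← R4 + 3·R1.
R5 ← R5 − 7·R1.
R2 ← R2 / (-5).
R3 ← R3 − 6·R2.
R4 ← R4 + 1·R2.
R5 ← R5 − 28·R2.
R6 ← R6 + 4·R2.
R3 ← R3 / (-17/30).
R1 ← R1 + 1/6·R3.
R2 ← R2 − 1/15·R3.
R4 ← R4 − 47/30·R3.
R5 ← R5 + 17/10·R3.
R6 ← R6 + 86/15·R3.
R4 ← R4 / (-86/17).
R1 ← R1 − 20/17·R4.
R2 ← R2 + 8/17·R4.
R3 ← R3 − 52/17·R4.
R6 ← R6 − 246/17·R4.
Swap R5 and R6.
R5 ← R5 / (-2216/43).
R1 ← R1 − 153/43·R5.
R2 ← R2 + 130/43·R5.
R3 ← R3 + 144/43·R5.
R4 ← R4 + 617/86·R5.
Row 6 reduces to 0 = 2, a contradiction. The system is inconsistent.

no solution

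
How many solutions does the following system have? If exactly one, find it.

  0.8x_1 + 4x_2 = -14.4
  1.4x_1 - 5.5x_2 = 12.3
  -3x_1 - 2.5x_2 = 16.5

x_1 = -3, x_2 = -3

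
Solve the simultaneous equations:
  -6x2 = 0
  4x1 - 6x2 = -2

x1 = -1/2, x2 = 0

Row-reduce the augmented matrix:
Swap R1 and R2.
R1 ← R1 / (4).
R2 ← R2 / (-6).
R1 ← R1 + 3/2·R2.
Reading off the reduced rows gives x1 = -1/2, x2 = 0.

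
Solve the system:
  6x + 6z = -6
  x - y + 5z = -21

infinitely many solutions

Row-reduce:
R1 ← R1 / (6).
R2 ← R2 − 1·R1.
R2 ← R2 / (-1).
Rank is 2 with 3 unknowns, leaving z free.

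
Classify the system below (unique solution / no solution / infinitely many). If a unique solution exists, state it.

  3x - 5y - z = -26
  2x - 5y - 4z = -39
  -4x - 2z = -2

Row-reduce the augmented matrix:
R1 ← R1 / (3).
R2 ← R2 − 2·R1.
R3 ← R3 + 4·R1.
R2 ← R2 / (-5/3).
R1 ← R1 + 5/3·R2.
R3 ← R3 + 20/3·R2.
R3 ← R3 / (10).
R1 ← R1 − 3·R3.
R2 ← R2 − 2·R3.
Reading off the reduced rows gives x = -2, y = 3, z = 5.

x = -2, y = 3, z = 5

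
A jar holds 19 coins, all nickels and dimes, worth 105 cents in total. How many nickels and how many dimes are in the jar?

Let n = nickels, d = dimes.
  n + d = 19
  5n + 10d = 105
Row-reduce the augmented matrix:
R2 ← R2 − 5·R1.
R2 ← R2 / (5).
R1 ← R1 − 1·R2.
Reading off the reduced rows gives n = 17, d = 2.

nickels: 17, dimes: 2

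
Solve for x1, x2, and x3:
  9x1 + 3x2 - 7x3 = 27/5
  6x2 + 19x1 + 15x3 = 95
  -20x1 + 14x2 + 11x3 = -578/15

Row-reduce the augmented matrix:
R1 ← R1 / (9).
R2 ← R2 − 19·R1.
R3 ← R3 + 20·R1.
R2 ← R2 / (-1/3).
R1 ← R1 − 1/3·R2.
R3 ← R3 − 62/3·R2.
R3 ← R3 / (5525/3).
R1 ← R1 − 29·R3.
R2 ← R2 + 268/3·R3.
Reading off the reduced rows gives x1 = 3, x2 = -2/3, x3 = 14/5.

x1 = 3, x2 = -2/3, x3 = 14/5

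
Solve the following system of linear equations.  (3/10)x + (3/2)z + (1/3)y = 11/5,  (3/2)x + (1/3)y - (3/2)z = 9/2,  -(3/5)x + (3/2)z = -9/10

no solution

Row-reduce:
R1 ← R1 / (3/10).
R2 ← R2 − 3/2·R1.
R3 ← R3 + 3/5·R1.
R2 ← R2 / (-4/3).
R1 ← R1 − 10/9·R2.
R3 ← R3 − 2/3·R2.
Row 3 reduces to 0 = 1/4, a contradiction. The system is inconsistent.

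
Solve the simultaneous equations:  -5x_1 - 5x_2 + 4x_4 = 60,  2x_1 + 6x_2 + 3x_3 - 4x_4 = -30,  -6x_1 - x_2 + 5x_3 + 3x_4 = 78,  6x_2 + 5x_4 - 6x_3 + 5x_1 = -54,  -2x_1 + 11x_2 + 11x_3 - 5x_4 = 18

Row-reduce the augmented matrix:
R1 ← R1 / (-5).
R2 ← R2 − 2·R1.
R3 ← R3 + 6·R1.
R4 ← R4 − 5·R1.
R5 ← R5 + 2·R1.
R2 ← R2 / (4).
R1 ← R1 − 1·R2.
R3 ← R3 − 5·R2.
R4 ← R4 − 1·R2.
R5 ← R5 − 13·R2.
R3 ← R3 / (5/4).
R1 ← R1 + 3/4·R3.
R2 ← R2 − 3/4·R3.
R4 ← R4 + 27/4·R3.
R5 ← R5 − 5/4·R3.
R4 ← R4 / (402/25).
R1 ← R1 − 13/25·R4.
R2 ← R2 + 33/25·R4.
R3 ← R3 − 24/25·R4.
R5 reduces to 0 = 0, so the extra equation is consistent.
Reading off the reduced rows gives x_1 = -5, x_2 = -3, x_3 = 6, x_4 = 5.

x_1 = -5, x_2 = -3, x_3 = 6, x_4 = 5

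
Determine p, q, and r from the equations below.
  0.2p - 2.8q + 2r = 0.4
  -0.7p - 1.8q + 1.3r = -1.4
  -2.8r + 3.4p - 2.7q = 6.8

Row-reduce the augmented matrix:
R1 ← R1 / (1/5).
R2 ← R2 + 7/10·R1.
R3 ← R3 − 17/5·R1.
R2 ← R2 / (-58/5).
R1 ← R1 + 14·R2.
R3 ← R3 − 449/10·R2.
R3 ← R3 / (-5421/1160).
R1 ← R1 + 1/58·R3.
R2 ← R2 + 83/116·R3.
Reading off the reduced rows gives p = 2, q = 0, r = 0.

p = 2, q = 0, r = 0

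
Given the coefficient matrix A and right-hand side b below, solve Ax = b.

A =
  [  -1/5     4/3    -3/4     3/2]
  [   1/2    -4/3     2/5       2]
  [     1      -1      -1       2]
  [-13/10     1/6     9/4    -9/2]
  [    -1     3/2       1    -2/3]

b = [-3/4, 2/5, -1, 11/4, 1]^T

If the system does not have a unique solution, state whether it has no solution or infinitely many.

Row-reduce:
R1 ← R1 / (-1/5).
R2 ← R2 − 1/2·R1.
R3 ← R3 − 1·R1.
R4 ← R4 + 13/10·R1.
R5 ← R5 + 1·R1.
R2 ← R2 / (2).
R1 ← R1 + 20/3·R2.
R3 ← R3 − 17/3·R2.
R4 ← R4 + 17/2·R2.
R5 ← R5 + 31/6·R2.
R3 ← R3 / (-137/240).
R1 ← R1 + 7/6·R3.
R2 ← R2 + 59/80·R3.
R4 ← R4 − 137/160·R3.
R5 ← R5 − 451/480·R3.
Swap R4 and R5.
R4 ← R4 / (-1846/411).
R1 ← R1 − 3500/137·R4.
R2 ← R2 − 1596/137·R4.
R3 ← R3 − 1630/137·R4.
Row 5 reduces to 0 = 1/2, a contradiction. The system is inconsistent.

no solution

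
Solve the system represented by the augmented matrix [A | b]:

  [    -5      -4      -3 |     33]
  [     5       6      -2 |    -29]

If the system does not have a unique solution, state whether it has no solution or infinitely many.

Row-reduce:
R1 ← R1 / (-5).
R2 ← R2 − 5·R1.
R2 ← R2 / (2).
R1 ← R1 − 4/5·R2.
Rank is 2 with 3 unknowns, leaving x_3 free.

infinitely many solutions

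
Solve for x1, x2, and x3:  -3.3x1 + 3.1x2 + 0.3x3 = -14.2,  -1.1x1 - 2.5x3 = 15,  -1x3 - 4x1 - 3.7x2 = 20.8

Row-reduce the augmented matrix:
R1 ← R1 / (-33/10).
R2 ← R2 + 11/10·R1.
R3 ← R3 + 4·R1.
R2 ← R2 / (-31/30).
R1 ← R1 + 31/33·R2.
R3 ← R3 + 2461/330·R2.
R3 ← R3 / (29668/1705).
R1 ← R1 − 25/11·R3.
R2 ← R2 − 78/31·R3.
Reading off the reduced rows gives x1 = 0, x2 = -4, x3 = -6.

x1 = 0, x2 = -4, x3 = -6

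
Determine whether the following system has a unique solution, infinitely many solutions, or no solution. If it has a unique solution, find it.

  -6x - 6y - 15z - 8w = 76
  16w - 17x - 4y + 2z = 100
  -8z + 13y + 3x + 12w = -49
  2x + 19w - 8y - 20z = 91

x = -4, y = -5, z = -2, w = 1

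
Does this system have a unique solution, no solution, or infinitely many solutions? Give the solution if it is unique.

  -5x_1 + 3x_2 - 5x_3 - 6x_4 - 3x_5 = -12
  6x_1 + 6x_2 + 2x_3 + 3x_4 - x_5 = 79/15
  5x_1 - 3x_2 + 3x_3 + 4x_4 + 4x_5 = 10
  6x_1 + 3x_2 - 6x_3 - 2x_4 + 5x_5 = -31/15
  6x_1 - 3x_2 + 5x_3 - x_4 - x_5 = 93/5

Row-reduce the augmented matrix:
R1 ← R1 / (-5).
R2 ← R2 − 6·R1.
R3 ← R3 − 5·R1.
R4 ← R4 − 6·R1.
R5 ← R5 − 6·R1.
R2 ← R2 / (48/5).
R1 ← R1 + 3/5·R2.
R4 ← R4 − 33/5·R2.
R5 ← R5 − 3/5·R2.
R3 ← R3 / (-2).
R1 ← R1 − 3/4·R3.
R2 ← R2 + 5/12·R3.
R4 ← R4 + 37/4·R3.
R5 ← R5 + 3/4·R3.
R4 ← R4 / (47/16).
R1 ← R1 − 3/16·R4.
R2 ← R2 + 1/48·R4.
R3 ← R3 − 1·R4.
R5 ← R5 + 115/16·R4.
R5 ← R5 / (-455/94).
R1 ← R1 − 65/94·R5.
R2 ← R2 + 97/141·R5.
R3 ← R3 + 45/94·R5.
R4 ← R4 + 1/47·R5.
Reading off the reduced rows gives x_1 = 8/5, x_2 = -1, x_3 = 1, x_4 = -1/3, x_5 = -2/3.

x_1 = 8/5, x_2 = -1, x_3 = 1, x_4 = -1/3, x_5 = -2/3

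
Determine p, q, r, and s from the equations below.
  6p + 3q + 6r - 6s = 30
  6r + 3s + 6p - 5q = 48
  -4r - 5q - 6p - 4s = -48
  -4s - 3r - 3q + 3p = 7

p = 6, q = 0, r = 1, s = 2

Row-reduce the augmented matrix:
R1 ← R1 / (6).
R2 ← R2 − 6·R1.
R3 ← R3 + 6·R1.
R4 ← R4 − 3·R1.
R2 ← R2 / (-8).
R1 ← R1 − 1/2·R2.
R3 ← R3 + 2·R2.
R4 ← R4 + 9/2·R2.
R3 ← R3 / (2).
R1 ← R1 − 1·R3.
R4 ← R4 + 6·R3.
R4 ← R4 / (-685/16).
R1 ← R1 − 91/16·R4.
R2 ← R2 + 9/8·R4.
R3 ← R3 + 49/8·R4.
Reading off the reduced rows gives p = 6, q = 0, r = 1, s = 2.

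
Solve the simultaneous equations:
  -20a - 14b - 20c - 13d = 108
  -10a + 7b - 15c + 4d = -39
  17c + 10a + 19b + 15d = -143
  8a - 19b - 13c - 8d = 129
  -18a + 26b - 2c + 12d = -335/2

no solution

Row-reduce:
R1 ← R1 / (-20).
R2 ← R2 + 10·R1.
R3 ← R3 − 10·R1.
R4 ← R4 − 8·R1.
R5 ← R5 + 18·R1.
R2 ← R2 / (14).
R1 ← R1 − 7/10·R2.
R3 ← R3 − 12·R2.
R4 ← R4 + 123/5·R2.
R5 ← R5 − 193/5·R2.
R3 ← R3 / (79/7).
R1 ← R1 − 5/4·R3.
R2 ← R2 + 5/14·R3.
R4 ← R4 + 417/14·R3.
R5 ← R5 − 417/14·R3.
R4 ← R4 / (621/158).
R1 ← R1 − 57/316·R4.
R2 ← R2 − 58/79·R4.
R3 ← R3 + 7/158·R4.
R5 ← R5 + 621/158·R4.
Row 5 reduces to 0 = 1/2, a contradiction. The system is inconsistent.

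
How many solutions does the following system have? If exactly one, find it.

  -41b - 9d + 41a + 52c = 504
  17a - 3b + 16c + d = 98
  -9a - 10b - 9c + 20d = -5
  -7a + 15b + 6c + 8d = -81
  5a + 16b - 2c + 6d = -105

Row-reduce the augmented matrix:
R1 ← R1 / (41).
R2 ← R2 − 17·R1.
R3 ← R3 + 9·R1.
R4 ← R4 + 7·R1.
R5 ← R5 − 5·R1.
R2 ← R2 / (14).
R1 ← R1 + 1·R2.
R3 ← R3 + 19·R2.
R4 ← R4 − 8·R2.
R5 ← R5 − 21·R2.
R3 ← R3 / (-1473/287).
R1 ← R1 − 250/287·R3.
R2 ← R2 + 114/287·R3.
R4 ← R4 − 5182/287·R3.
R4 ← R4 / (132217/1473).
R1 ← R1 − 6286/1473·R4.
R2 ← R2 + 763/491·R4.
R3 ← R3 + 7016/1473·R4.
R5 reduces to 0 = 0, so the extra equation is consistent.
Reading off the reduced rows gives a = 1, b = -6, c = 4, d = -1.

a = 1, b = -6, c = 4, d = -1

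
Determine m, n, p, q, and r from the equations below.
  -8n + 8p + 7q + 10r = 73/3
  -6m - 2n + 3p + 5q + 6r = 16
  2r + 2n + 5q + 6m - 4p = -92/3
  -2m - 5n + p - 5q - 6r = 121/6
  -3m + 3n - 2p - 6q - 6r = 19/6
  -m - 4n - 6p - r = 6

Row-reduce the augmented matrix:
Swap R1 and R2.
R1 ← R1 / (-6).
R3 ← R3 − 6·R1.
R4 ← R4 + 2·R1.
R5 ← R5 + 3·R1.
R6 ← R6 + 1·R1.
R2 ← R2 / (-8).
R1 ← R1 − 1/3·R2.
R4 ← R4 + 13/3·R2.
R5 ← R5 − 4·R2.
R6 ← R6 + 11/3·R2.
R3 ← R3 / (-1).
R1 ← R1 + 1/6·R3.
R2 ← R2 + 1·R3.
R4 ← R4 + 13/3·R3.
R5 ← R5 − 1/2·R3.
R6 ← R6 + 61/6·R3.
R4 ← R4 / (-1291/24).
R1 ← R1 + 53/24·R4.
R2 ← R2 + 87/8·R4.
R3 ← R3 + 10·R4.
R6 ← R6 + 2537/24·R4.
Swap R5 and R6.
R5 ← R5 / (8487/1291).
R1 ← R1 − 74/1291·R5.
R2 ← R2 − 608/1291·R5.
R3 ← R3 − 1212/1291·R5.
R4 ← R4 − 1154/1291·R5.
R6 reduces to 0 = 0, so the extra equation is consistent.
Reading off the reduced rows gives m = -2, n = -5/2, p = 2/3, q = -3, r = 2.

m = -2, n = -5/2, p = 2/3, q = -3, r = 2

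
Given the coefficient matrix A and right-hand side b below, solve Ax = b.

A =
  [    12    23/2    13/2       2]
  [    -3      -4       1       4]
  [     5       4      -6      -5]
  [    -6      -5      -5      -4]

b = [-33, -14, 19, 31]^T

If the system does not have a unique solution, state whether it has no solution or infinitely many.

no solution

Row-reduce:
R1 ← R1 / (12).
R2 ← R2 + 3·R1.
R3 ← R3 − 5·R1.
R4 ← R4 + 6·R1.
R2 ← R2 / (-9/8).
R1 ← R1 − 23/24·R2.
R3 ← R3 + 19/24·R2.
R4 ← R4 − 3/4·R2.
R3 ← R3 / (-95/9).
R1 ← R1 − 25/9·R3.
R2 ← R2 + 7/3·R3.
Row 4 reduces to 0 = -1/3, a contradiction. The system is inconsistent.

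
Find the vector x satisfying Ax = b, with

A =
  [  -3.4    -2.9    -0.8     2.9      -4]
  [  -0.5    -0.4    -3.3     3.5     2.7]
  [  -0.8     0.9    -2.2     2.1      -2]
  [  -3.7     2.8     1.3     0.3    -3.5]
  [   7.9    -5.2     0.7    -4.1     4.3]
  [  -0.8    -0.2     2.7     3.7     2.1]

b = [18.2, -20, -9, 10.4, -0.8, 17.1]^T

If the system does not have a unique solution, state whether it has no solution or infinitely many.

Row-reduce the augmented matrix:
R1 ← R1 / (-17/5).
R2 ← R2 + 1/2·R1.
R3 ← R3 + 4/5·R1.
R4 ← R4 + 37/10·R1.
R5 ← R5 − 79/10·R1.
R6 ← R6 + 4/5·R1.
R2 ← R2 / (9/340).
R1 ← R1 − 29/34·R2.
R3 ← R3 − 269/170·R2.
R4 ← R4 − 405/68·R2.
R5 ← R5 + 4059/340·R2.
R6 ← R6 − 41/85·R2.
R3 ← R3 / (1694/9).
R1 ← R1 − 925/9·R3.
R2 ← R2 + 1082/9·R3.
R4 ← R4 − 3591/5·R3.
R5 ← R5 + 7182/5·R3.
R6 ← R6 − 5479/90·R3.
R4 ← R4 / (3766/3025).
R1 ← R1 + 41/121·R4.
R2 ← R2 + 203/605·R4.
R3 ← R3 + 586/605·R4.
R5 ← R5 + 7532/3025·R4.
R6 ← R6 − 36161/6050·R4.
Swap R5 and R6.
R5 ← R5 / (-4918321/75320).
R1 ← R1 − 54485/7532·R5.
R2 ← R2 − 15493/7532·R5.
R3 ← R3 − 2871/269·R5.
R4 ← R4 − 91159/7532·R5.
R6 reduces to 0 = 0, so the extra equation is consistent.
Reading off the reduced rows gives x_1 = -1, x_2 = -3, x_3 = 6, x_4 = 1, x_5 = -2.

x_1 = -1, x_2 = -3, x_3 = 6, x_4 = 1, x_5 = -2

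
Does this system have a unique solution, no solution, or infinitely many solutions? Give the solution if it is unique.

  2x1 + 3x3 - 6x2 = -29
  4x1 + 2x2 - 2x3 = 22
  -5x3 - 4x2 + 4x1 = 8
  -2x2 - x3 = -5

Row-reduce:
R1 ← R1 / (2).
R2 ← R2 − 4·R1.
R3 ← R3 − 4·R1.
R2 ← R2 / (14).
R1 ← R1 + 3·R2.
R3 ← R3 − 8·R2.
R4 ← R4 + 2·R2.
R3 ← R3 / (-45/7).
R1 ← R1 + 3/14·R3.
R2 ← R2 + 4/7·R3.
R4 ← R4 + 15/7·R3.
Row 4 reduces to 0 = -1/3, a contradiction. The system is inconsistent.

no solution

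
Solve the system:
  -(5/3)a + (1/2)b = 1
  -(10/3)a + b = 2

Row-reduce:
R1 ← R1 / (-5/3).
R2 ← R2 + 10/3·R1.
Rank is 1 with 2 unknowns, leaving b free.

infinitely many solutions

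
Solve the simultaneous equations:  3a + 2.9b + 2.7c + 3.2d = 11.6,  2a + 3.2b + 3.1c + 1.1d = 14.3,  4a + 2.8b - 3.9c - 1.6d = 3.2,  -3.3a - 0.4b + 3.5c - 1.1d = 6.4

Row-reduce the augmented matrix:
R1 ← R1 / (3).
R2 ← R2 − 2·R1.
R3 ← R3 − 4·R1.
R4 ← R4 + 33/10·R1.
R2 ← R2 / (19/15).
R1 ← R1 − 29/30·R2.
R3 ← R3 + 16/15·R2.
R4 ← R4 − 279/100·R2.
R3 ← R3 / (-1217/190).
R1 ← R1 + 7/76·R3.
R2 ← R2 − 39/38·R3.
R4 ← R4 − 2741/760·R3.
R4 ← R4 / (43947/48680).
R1 ← R1 − 9503/4868·R4.
R2 ← R2 + 4613/2434·R4.
R3 ← R3 − 1280/1217·R4.
Reading off the reduced rows gives a = -3, b = 6, c = 0, d = 1.

a = -3, b = 6, c = 0, d = 1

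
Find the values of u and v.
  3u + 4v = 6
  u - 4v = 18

From equation 2: u = 18 + 4·v.
Substitute into equation 1 and solve: v = -3.
Then u = 6.

u = 6, v = -3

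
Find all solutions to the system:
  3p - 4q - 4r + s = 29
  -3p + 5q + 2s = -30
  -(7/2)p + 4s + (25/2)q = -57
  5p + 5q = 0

Row-reduce:
R1 ← R1 / (3).
R2 ← R2 + 3·R1.
R3 ← R3 + 7/2·R1.
R4 ← R4 − 5·R1.
R1 ← R1 + 4/3·R2.
R3 ← R3 − 47/6·R2.
R4 ← R4 − 35/3·R2.
R3 ← R3 / (80/3).
R1 ← R1 + 20/3·R3.
R2 ← R2 + 4·R3.
R4 ← R4 − 160/3·R3.
Row 4 reduces to 0 = -6, a contradiction. The system is inconsistent.

no solution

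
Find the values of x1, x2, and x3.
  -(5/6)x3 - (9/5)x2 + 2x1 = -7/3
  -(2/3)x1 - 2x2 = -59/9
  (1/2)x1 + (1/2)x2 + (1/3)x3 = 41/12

Row-reduce the augmented matrix:
R1 ← R1 / (2).
R2 ← R2 + 2/3·R1.
R3 ← R3 − 1/2·R1.
R2 ← R2 / (-13/5).
R1 ← R1 + 9/10·R2.
R3 ← R3 − 19/20·R2.
R3 ← R3 / (103/234).
R1 ← R1 + 25/78·R3.
R2 ← R2 − 25/234·R3.
Reading off the reduced rows gives x1 = 7/3, x2 = 5/2, x3 = 3.

x1 = 7/3, x2 = 5/2, x3 = 3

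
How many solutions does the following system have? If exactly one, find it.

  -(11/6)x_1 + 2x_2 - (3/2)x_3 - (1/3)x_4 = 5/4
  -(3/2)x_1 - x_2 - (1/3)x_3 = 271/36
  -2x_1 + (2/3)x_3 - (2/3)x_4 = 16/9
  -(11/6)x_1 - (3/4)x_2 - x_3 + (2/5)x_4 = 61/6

x_1 = -5/2, x_2 = -3, x_3 = -7/3, x_4 = 5/2

Row-reduce the augmented matrix:
R1 ← R1 / (-11/6).
R2 ← R2 + 3/2·R1.
R3 ← R3 + 2·R1.
R4 ← R4 + 11/6·R1.
R2 ← R2 / (-29/11).
R1 ← R1 + 12/11·R2.
R3 ← R3 + 24/11·R2.
R4 ← R4 + 11/4·R2.
R3 ← R3 / (136/87).
R1 ← R1 − 13/29·R3.
R2 ← R2 + 59/174·R3.
R4 ← R4 + 301/696·R3.
R4 ← R4 / (823/2720).
R1 ← R1 − 15/68·R4.
R2 ← R2 + 89/408·R4.
R3 ← R3 + 23/68·R4.
Reading off the reduced rows gives x_1 = -5/2, x_2 = -3, x_3 = -7/3, x_4 = 5/2.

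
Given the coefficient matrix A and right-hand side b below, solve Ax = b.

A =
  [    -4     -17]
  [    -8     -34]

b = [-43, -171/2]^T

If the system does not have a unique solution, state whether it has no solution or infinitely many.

Row-reduce:
R1 ← R1 / (-4).
R2 ← R2 + 8·R1.
Row 2 reduces to 0 = 1/2, a contradiction. The system is inconsistent.

no solution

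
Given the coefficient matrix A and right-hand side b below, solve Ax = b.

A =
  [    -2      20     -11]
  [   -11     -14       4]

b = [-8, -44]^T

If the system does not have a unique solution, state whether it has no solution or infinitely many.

infinitely many solutions

Row-reduce:
R1 ← R1 / (-2).
R2 ← R2 + 11·R1.
R2 ← R2 / (-124).
R1 ← R1 + 10·R2.
Rank is 2 with 3 unknowns, leaving x_3 free.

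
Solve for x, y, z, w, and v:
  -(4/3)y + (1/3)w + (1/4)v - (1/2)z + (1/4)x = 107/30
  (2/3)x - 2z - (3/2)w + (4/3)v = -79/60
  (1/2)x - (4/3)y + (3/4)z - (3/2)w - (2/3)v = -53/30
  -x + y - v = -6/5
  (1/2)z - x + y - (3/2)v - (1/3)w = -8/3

x = -14/5, y = -12/5, z = -1/3, w = 3/2, v = 8/5

Row-reduce the augmented matrix:
R1 ← R1 / (1/4).
R2 ← R2 − 2/3·R1.
R3 ← R3 − 1/2·R1.
R4 ← R4 + 1·R1.
R5 ← R5 + 1·R1.
R2 ← R2 / (32/9).
R1 ← R1 + 16/3·R2.
R3 ← R3 − 4/3·R2.
R4 ← R4 + 13/3·R2.
R5 ← R5 + 13/3·R2.
R3 ← R3 / (2).
R1 ← R1 + 3·R3.
R2 ← R2 + 3/16·R3.
R4 ← R4 + 45/16·R3.
R5 ← R5 + 37/16·R3.
R4 ← R4 / (-1723/512).
R1 ← R1 + 133/32·R4.
R2 ← R2 + 405/512·R4.
R3 ← R3 + 61/96·R4.
R5 ← R5 + 1731/512·R4.
R5 ← R5 / (-1451/10338).
R1 ← R1 − 2295/1723·R5.
R2 ← R2 − 572/1723·R5.
R3 ← R3 + 2510/5169·R5.
R4 ← R4 − 604/1723·R5.
Reading off the reduced rows gives x = -14/5, y = -12/5, z = -1/3, w = 3/2, v = 8/5.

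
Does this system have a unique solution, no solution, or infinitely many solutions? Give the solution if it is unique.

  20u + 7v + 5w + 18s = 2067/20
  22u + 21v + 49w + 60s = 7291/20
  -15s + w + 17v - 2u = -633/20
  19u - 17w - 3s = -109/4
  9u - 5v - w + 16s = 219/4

Row-reduce the augmented matrix:
R1 ← R1 / (20).
R2 ← R2 − 22·R1.
R3 ← R3 + 2·R1.
R4 ← R4 − 19·R1.
R5 ← R5 − 9·R1.
R2 ← R2 / (133/10).
R1 ← R1 − 7/20·R2.
R3 ← R3 − 177/10·R2.
R4 ← R4 + 133/20·R2.
R5 ← R5 + 163/20·R2.
R3 ← R3 / (-7500/133).
R1 ← R1 + 17/19·R3.
R2 ← R2 − 435/133·R3.
R5 ← R5 − 3113/133·R3.
Swap R4 and R5.
R4 ← R4 / (12123/2500).
R1 ← R1 − 2251/2500·R4.
R2 ← R2 + 423/500·R4.
R3 ← R3 − 2957/2500·R4.
R5 reduces to 0 = 0, so the extra equation is consistent.
Reading off the reduced rows gives u = 3/2, v = 4/5, w = 11/4, s = 3.

u = 3/2, v = 4/5, w = 11/4, s = 3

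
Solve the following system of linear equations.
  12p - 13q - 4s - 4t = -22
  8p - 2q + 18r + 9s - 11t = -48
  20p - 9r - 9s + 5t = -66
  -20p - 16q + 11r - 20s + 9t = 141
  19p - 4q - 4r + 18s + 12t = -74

p = -4, q = -2, r = 0, s = -1, t = 1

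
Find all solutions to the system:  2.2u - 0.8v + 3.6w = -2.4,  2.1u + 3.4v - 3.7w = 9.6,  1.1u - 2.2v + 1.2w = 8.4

Row-reduce the augmented matrix:
R1 ← R1 / (11/5).
R2 ← R2 − 21/10·R1.
R3 ← R3 − 11/10·R1.
R2 ← R2 / (229/55).
R1 ← R1 + 4/11·R2.
R3 ← R3 + 9/5·R2.
R3 ← R3 / (-8439/2290).
R1 ← R1 − 232/229·R3.
R2 ← R2 + 785/458·R3.
Reading off the reduced rows gives u = 4, v = -4, w = -4.

u = 4, v = -4, w = -4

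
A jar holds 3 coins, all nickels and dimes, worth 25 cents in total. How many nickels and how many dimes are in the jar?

Let n = nickels, d = dimes.
  n + d = 3
  5n + 10d = 25
From equation 1: n = 3 − d.
Substitute into equation 2 and solve: d = 2.
Then n = 1.

nickels: 1, dimes: 2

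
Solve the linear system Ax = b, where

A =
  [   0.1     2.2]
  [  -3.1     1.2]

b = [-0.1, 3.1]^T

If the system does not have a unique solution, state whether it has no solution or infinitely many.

x_1 = -1, x_2 = 0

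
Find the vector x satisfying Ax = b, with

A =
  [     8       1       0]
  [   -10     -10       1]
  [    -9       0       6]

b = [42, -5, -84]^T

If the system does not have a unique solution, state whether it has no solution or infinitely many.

Row-reduce the augmented matrix:
R1 ← R1 / (8).
R2 ← R2 + 10·R1.
R3 ← R3 + 9·R1.
R2 ← R2 / (-35/4).
R1 ← R1 − 1/8·R2.
R3 ← R3 − 9/8·R2.
R3 ← R3 / (429/70).
R1 ← R1 − 1/70·R3.
R2 ← R2 + 4/35·R3.
Reading off the reduced rows gives x_1 = 6, x_2 = -6, x_3 = -5.

x_1 = 6, x_2 = -6, x_3 = -5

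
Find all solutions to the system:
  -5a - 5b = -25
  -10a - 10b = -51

no solution

Row-reduce:
R1 ← R1 / (-5).
R2 ← R2 + 10·R1.
Row 2 reduces to 0 = -1, a contradiction. The system is inconsistent.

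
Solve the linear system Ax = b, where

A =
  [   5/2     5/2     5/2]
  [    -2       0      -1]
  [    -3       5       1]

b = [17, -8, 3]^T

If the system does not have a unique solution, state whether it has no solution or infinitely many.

Row-reduce:
R1 ← R1 / (5/2).
R2 ← R2 + 2·R1.
R3 ← R3 + 3·R1.
R2 ← R2 / (2).
R1 ← R1 − 1·R2.
R3 ← R3 − 8·R2.
Row 3 reduces to 0 = 1, a contradiction. The system is inconsistent.

no solution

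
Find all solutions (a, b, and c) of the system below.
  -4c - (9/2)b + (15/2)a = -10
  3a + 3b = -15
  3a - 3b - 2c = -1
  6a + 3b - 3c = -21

no solution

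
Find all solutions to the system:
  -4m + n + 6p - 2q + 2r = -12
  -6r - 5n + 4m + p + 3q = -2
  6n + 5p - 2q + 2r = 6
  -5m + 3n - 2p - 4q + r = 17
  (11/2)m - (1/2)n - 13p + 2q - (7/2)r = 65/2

infinitely many solutions

Row-reduce:
R1 ← R1 / (-4).
R2 ← R2 − 4·R1.
R4 ← R4 + 5·R1.
R5 ← R5 − 11/2·R1.
R2 ← R2 / (-4).
R1 ← R1 + 1/4·R2.
R3 ← R3 − 6·R2.
R4 ← R4 − 7/4·R2.
R5 ← R5 − 7/8·R2.
R3 ← R3 / (31/2).
R1 ← R1 + 31/16·R3.
R2 ← R2 + 7/4·R3.
R4 ← R4 + 103/16·R3.
R5 ← R5 + 103/32·R3.
R4 ← R4 / (-315/248).
R1 ← R1 − 3/8·R4.
R2 ← R2 + 19/62·R4.
R3 ← R3 + 1/31·R4.
R5 ← R5 + 315/496·R4.
Rank is 4 with 5 unknowns, leaving r free.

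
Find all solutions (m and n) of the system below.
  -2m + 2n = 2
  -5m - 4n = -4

m = 0, n = 1

Row-reduce the augmented matrix:
R1 ← R1 / (-2).
R2 ← R2 + 5·R1.
R2 ← R2 / (-9).
R1 ← R1 + 1·R2.
Reading off the reduced rows gives m = 0, n = 1.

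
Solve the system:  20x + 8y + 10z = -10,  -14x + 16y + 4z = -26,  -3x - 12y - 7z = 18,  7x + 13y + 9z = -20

Row-reduce the augmented matrix:
R1 ← R1 / (20).
R2 ← R2 + 14·R1.
R3 ← R3 + 3·R1.
R4 ← R4 − 7·R1.
R2 ← R2 / (108/5).
R1 ← R1 − 2/5·R2.
R3 ← R3 + 54/5·R2.
R4 ← R4 − 51/5·R2.
Swap R3 and R4.
R3 ← R3 / (11/36).
R1 ← R1 − 8/27·R3.
R2 ← R2 − 55/108·R3.
R4 reduces to 0 = 0, so the extra equation is consistent.
Reading off the reduced rows gives x = 1, y = 0, z = -3.

x = 1, y = 0, z = -3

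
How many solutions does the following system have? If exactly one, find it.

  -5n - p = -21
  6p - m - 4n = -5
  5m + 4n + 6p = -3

Row-reduce the augmented matrix:
Swap R1 and R2.
R1 ← R1 / (-1).
R3 ← R3 − 5·R1.
R2 ← R2 / (-5).
R1 ← R1 − 4·R2.
R3 ← R3 + 16·R2.
R3 ← R3 / (196/5).
R1 ← R1 + 34/5·R3.
R2 ← R2 − 1/5·R3.
Reading off the reduced rows gives m = -5, n = 4, p = 1.

m = -5, n = 4, p = 1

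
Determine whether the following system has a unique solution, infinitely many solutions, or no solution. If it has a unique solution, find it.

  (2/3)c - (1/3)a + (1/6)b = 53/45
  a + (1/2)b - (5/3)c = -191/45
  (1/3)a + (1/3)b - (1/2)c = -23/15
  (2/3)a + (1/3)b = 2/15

a = 1, b = -8/5, c = 8/3

Row-reduce the augmented matrix:
R1 ← R1 / (-1/3).
R2 ← R2 − 1·R1.
R3 ← R3 − 1/3·R1.
R4 ← R4 − 2/3·R1.
R1 ← R1 + 1/2·R2.
R3 ← R3 − 1/2·R2.
R4 ← R4 − 2/3·R2.
Swap R3 and R4.
R3 ← R3 / (10/9).
R1 ← R1 + 11/6·R3.
R2 ← R2 − 1/3·R3.
R4 reduces to 0 = 0, so the extra equation is consistent.
Reading off the reduced rows gives a = 1, b = -8/5, c = 8/3.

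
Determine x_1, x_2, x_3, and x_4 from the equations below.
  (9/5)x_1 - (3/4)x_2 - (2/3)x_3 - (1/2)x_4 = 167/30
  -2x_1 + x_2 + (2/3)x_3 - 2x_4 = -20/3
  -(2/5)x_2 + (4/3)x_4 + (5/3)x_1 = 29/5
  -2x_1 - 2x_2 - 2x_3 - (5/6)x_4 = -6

Row-reduce the augmented matrix:
R1 ← R1 / (9/5).
R2 ← R2 + 2·R1.
R3 ← R3 − 5/3·R1.
R4 ← R4 + 2·R1.
R2 ← R2 / (1/6).
R1 ← R1 + 5/12·R2.
R3 ← R3 − 53/180·R2.
R4 ← R4 + 17/6·R2.
R3 ← R3 / (101/135).
R1 ← R1 + 5/9·R3.
R2 ← R2 + 4/9·R3.
R4 ← R4 + 4·R3.
R4 ← R4 / (-6721/606).
R1 ← R1 + 200/101·R4.
R2 ← R2 + 1170/101·R4.
R3 ← R3 − 852/101·R4.
Reading off the reduced rows gives x_1 = 3, x_2 = -2, x_3 = 2, x_4 = 0.

x_1 = 3, x_2 = -2, x_3 = 2, x_4 = 0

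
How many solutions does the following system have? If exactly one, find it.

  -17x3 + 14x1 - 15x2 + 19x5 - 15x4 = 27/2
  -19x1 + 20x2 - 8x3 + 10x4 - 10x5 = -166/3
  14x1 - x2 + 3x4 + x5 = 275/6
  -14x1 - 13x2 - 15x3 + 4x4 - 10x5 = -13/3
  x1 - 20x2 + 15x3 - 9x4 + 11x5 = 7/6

x1 = 3, x2 = -4/3, x3 = 0, x4 = 4/3, x5 = -3/2

Row-reduce the augmented matrix:
R1 ← R1 / (14).
R2 ← R2 + 19·R1.
R3 ← R3 − 14·R1.
R4 ← R4 + 14·R1.
R5 ← R5 − 1·R1.
R2 ← R2 / (-5/14).
R1 ← R1 + 15/14·R2.
R3 ← R3 − 14·R2.
R4 ← R4 + 28·R2.
R5 ← R5 + 265/14·R2.
R3 ← R3 / (-1201).
R1 ← R1 − 92·R3.
R2 ← R2 − 87·R3.
R4 ← R4 − 2404·R3.
R5 ← R5 − 1663·R3.
R4 ← R4 / (29249/1201).
R1 ← R1 − 334/1201·R4.
R2 ← R2 − 1073/1201·R4.
R3 ← R3 − 388/1201·R4.
R5 ← R5 − 4497/1201·R4.
R5 ← R5 / (1303452/146245).
R1 ← R1 − 9356/29249·R5.
R2 ← R2 − 40294/146245·R5.
R3 ← R3 + 4544/29249·R5.
R4 ← R4 + 156127/146245·R5.
Reading off the reduced rows gives x1 = 3, x2 = -4/3, x3 = 0, x4 = 4/3, x5 = -3/2.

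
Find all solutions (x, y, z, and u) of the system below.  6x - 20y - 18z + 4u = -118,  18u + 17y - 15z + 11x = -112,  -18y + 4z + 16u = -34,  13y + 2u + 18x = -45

x = -3, y = 1, z = 4, u = -2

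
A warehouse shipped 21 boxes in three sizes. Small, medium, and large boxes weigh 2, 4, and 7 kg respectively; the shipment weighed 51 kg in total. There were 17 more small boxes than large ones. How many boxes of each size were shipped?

small boxes: 18, medium boxes: 2, large boxes: 1

Let s = small boxes, m = medium boxes, l = large boxes.
  s + m + l = 21
  2s + 4m + 7l = 51
  s - l = 17
Row-reduce the augmented matrix:
R2 ← R2 − 2·R1.
R3 ← R3 − 1·R1.
R2 ← R2 / (2).
R1 ← R1 − 1·R2.
R3 ← R3 + 1·R2.
R3 ← R3 / (1/2).
R1 ← R1 + 3/2·R3.
R2 ← R2 − 5/2·R3.
Reading off the reduced rows gives s = 18, m = 2, l = 1.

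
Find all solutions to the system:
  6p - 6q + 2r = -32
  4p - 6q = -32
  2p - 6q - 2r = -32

Row-reduce:
R1 ← R1 / (6).
R2 ← R2 − 4·R1.
R3 ← R3 − 2·R1.
R2 ← R2 / (-2).
R1 ← R1 + 1·R2.
R3 ← R3 + 4·R2.
Rank is 2 with 3 unknowns, leaving r free.

infinitely many solutions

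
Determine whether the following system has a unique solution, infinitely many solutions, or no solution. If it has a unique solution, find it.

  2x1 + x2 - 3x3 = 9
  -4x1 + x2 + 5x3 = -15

infinitely many solutions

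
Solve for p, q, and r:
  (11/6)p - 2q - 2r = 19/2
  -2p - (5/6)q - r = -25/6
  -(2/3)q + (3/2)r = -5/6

Row-reduce the augmented matrix:
R1 ← R1 / (11/6).
R2 ← R2 + 2·R1.
R2 ← R2 / (-199/66).
R1 ← R1 + 12/11·R2.
R3 ← R3 + 2/3·R2.
R3 ← R3 / (877/398).
R1 ← R1 − 12/199·R3.
R2 ← R2 − 210/199·R3.
Reading off the reduced rows gives p = 3, q = -1, r = -1.

p = 3, q = -1, r = -1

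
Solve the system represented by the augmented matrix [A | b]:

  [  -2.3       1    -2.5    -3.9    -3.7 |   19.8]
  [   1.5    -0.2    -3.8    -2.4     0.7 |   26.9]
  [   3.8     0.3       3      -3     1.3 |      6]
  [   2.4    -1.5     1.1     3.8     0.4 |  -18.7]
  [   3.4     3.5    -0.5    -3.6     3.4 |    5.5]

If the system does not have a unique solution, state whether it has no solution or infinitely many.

x_1 = -1, x_2 = -6, x_3 = -3, x_4 = -6, x_5 = 2

Row-reduce the augmented matrix:
R1 ← R1 / (-23/10).
R2 ← R2 − 3/2·R1.
R3 ← R3 − 19/5·R1.
R4 ← R4 − 12/5·R1.
R5 ← R5 − 17/5·R1.
R2 ← R2 / (52/115).
R1 ← R1 + 10/23·R2.
R3 ← R3 − 449/230·R2.
R4 ← R4 + 21/46·R2.
R5 ← R5 − 229/46·R2.
R3 ← R3 / (23207/1040).
R1 ← R1 + 215/52·R3.
R2 ← R2 + 1249/104·R3.
R4 ← R4 + 7271/1040·R3.
R5 ← R5 − 11563/208·R3.
R4 ← R4 / (-355643/232070).
R1 ← R1 + 19794/23207·R4.
R2 ← R2 + 105096/23207·R4.
R3 ← R3 − 12375/23207·R4.
R5 ← R5 − 3577779/232070·R4.
R5 ← R5 / (-59959288/1778215).
R1 ← R1 − 1023727/355643·R5.
R2 ← R2 − 3751471/355643·R5.
R3 ← R3 + 501011/355643·R5.
R4 ← R4 − 1016745/355643·R5.
Reading off the reduced rows gives x_1 = -1, x_2 = -6, x_3 = -3, x_4 = -6, x_5 = 2.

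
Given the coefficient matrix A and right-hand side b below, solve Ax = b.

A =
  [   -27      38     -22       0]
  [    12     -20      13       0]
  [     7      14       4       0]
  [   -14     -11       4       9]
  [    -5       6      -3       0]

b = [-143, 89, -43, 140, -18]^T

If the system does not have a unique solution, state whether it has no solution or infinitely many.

Row-reduce the augmented matrix:
R1 ← R1 / (-27).
R2 ← R2 − 12·R1.
R3 ← R3 − 7·R1.
R4 ← R4 + 14·R1.
R5 ← R5 + 5·R1.
R2 ← R2 / (-28/9).
R1 ← R1 + 38/27·R2.
R3 ← R3 − 644/27·R2.
R4 ← R4 + 829/27·R2.
R5 ← R5 + 28/27·R2.
R3 ← R3 / (23).
R1 ← R1 + 9/14·R3.
R2 ← R2 + 29/28·R3.
R4 ← R4 + 459/28·R3.
R4 ← R4 / (9).
R5 reduces to 0 = 0, so the extra equation is consistent.
Reading off the reduced rows gives x_1 = -3, x_2 = -3, x_3 = 5, x_4 = 5.

x_1 = -3, x_2 = -3, x_3 = 5, x_4 = 5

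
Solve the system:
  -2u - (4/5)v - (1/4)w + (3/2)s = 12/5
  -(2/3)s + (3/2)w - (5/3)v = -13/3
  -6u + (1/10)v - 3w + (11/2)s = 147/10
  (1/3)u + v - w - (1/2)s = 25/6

no solution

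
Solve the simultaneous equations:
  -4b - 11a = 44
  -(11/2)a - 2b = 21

Row-reduce:
R1 ← R1 / (-11).
R2 ← R2 + 11/2·R1.
Row 2 reduces to 0 = -1, a contradiction. The system is inconsistent.

no solution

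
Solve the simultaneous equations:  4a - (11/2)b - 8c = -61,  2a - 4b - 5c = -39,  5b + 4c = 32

no solution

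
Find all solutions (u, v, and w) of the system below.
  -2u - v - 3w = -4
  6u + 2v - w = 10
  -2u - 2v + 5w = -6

u = 1, v = 2, w = 0

Row-reduce the augmented matrix:
R1 ← R1 / (-2).
R2 ← R2 − 6·R1.
R3 ← R3 + 2·R1.
R2 ← R2 / (-1).
R1 ← R1 − 1/2·R2.
R3 ← R3 + 1·R2.
R3 ← R3 / (18).
R1 ← R1 + 7/2·R3.
R2 ← R2 − 10·R3.
Reading off the reduced rows gives u = 1, v = 2, w = 0.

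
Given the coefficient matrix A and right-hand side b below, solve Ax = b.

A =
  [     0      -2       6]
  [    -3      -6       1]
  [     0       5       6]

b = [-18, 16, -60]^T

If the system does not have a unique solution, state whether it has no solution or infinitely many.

x_1 = 5, x_2 = -6, x_3 = -5

Row-reduce the augmented matrix:
Swap R1 and R2.
R1 ← R1 / (-3).
R2 ← R2 / (-2).
R1 ← R1 − 2·R2.
R3 ← R3 − 5·R2.
R3 ← R3 / (21).
R1 ← R1 − 17/3·R3.
R2 ← R2 + 3·R3.
Reading off the reduced rows gives x_1 = 5, x_2 = -6, x_3 = -5.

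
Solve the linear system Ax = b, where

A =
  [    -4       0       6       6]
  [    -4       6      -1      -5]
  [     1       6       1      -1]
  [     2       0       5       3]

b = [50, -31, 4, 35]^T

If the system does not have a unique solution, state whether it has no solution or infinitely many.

x_1 = 1, x_2 = 1, x_3 = 3, x_4 = 6

Row-reduce the augmented matrix:
R1 ← R1 / (-4).
R2 ← R2 + 4·R1.
R3 ← R3 − 1·R1.
R4 ← R4 − 2·R1.
R2 ← R2 / (6).
R3 ← R3 − 6·R2.
R3 ← R3 / (19/2).
R1 ← R1 + 3/2·R3.
R2 ← R2 + 7/6·R3.
R4 ← R4 − 8·R3.
R4 ← R4 / (-70/19).
R1 ← R1 − 6/19·R4.
R2 ← R2 + 8/19·R4.
R3 ← R3 − 23/19·R4.
Reading off the reduced rows gives x_1 = 1, x_2 = 1, x_3 = 3, x_4 = 6.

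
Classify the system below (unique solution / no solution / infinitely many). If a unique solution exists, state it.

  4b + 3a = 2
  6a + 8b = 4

infinitely many solutions

Row-reduce:
R1 ← R1 / (3).
R2 ← R2 − 6·R1.
Rank is 1 with 2 unknowns, leaving b free.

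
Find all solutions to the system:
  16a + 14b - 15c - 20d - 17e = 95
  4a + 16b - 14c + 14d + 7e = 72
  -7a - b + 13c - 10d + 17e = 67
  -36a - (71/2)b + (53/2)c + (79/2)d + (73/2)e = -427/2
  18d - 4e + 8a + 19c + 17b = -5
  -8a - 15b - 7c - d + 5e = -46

no solution

Row-reduce:
R1 ← R1 / (16).
R2 ← R2 − 4·R1.
R3 ← R3 + 7·R1.
R4 ← R4 + 36·R1.
R5 ← R5 − 8·R1.
R6 ← R6 + 8·R1.
R2 ← R2 / (25/2).
R1 ← R1 − 7/8·R2.
R3 ← R3 − 41/8·R2.
R4 ← R4 + 4·R2.
R5 ← R5 − 10·R2.
R6 ← R6 + 8·R2.
R3 ← R3 / (266/25).
R1 ← R1 + 11/50·R3.
R2 ← R2 + 41/50·R3.
R4 ← R4 + 1053/100·R3.
R5 ← R5 − 347/10·R3.
R6 ← R6 + 1053/50·R3.
R4 ← R4 / (-54659/2128).
R1 ← R1 + 3329/1064·R4.
R2 ← R2 + 559/1064·R4.
R3 ← R3 + 1327/532·R4.
R5 ← R5 − 105713/1064·R4.
R6 ← R6 + 54659/1064·R4.
R5 ← R5 / (597067/109318).
R1 ← R1 + 280917/109318·R5.
R2 ← R2 − 124999/109318·R5.
R3 ← R3 + 10394/54659·R5.
R4 ← R4 + 28723/109318·R5.
Row 6 reduces to 0 = 1, a contradiction. The system is inconsistent.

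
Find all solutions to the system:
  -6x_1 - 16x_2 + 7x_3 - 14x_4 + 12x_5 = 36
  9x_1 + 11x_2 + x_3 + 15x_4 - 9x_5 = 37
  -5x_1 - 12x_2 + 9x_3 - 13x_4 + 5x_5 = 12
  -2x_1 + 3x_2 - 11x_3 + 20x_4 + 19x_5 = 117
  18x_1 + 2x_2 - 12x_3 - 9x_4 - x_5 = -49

x_1 = 3, x_2 = -3, x_3 = 4, x_4 = 5, x_5 = 4

Row-reduce the augmented matrix:
R1 ← R1 / (-6).
R2 ← R2 − 9·R1.
R3 ← R3 + 5·R1.
R4 ← R4 + 2·R1.
R5 ← R5 − 18·R1.
R2 ← R2 / (-13).
R1 ← R1 − 8/3·R2.
R3 ← R3 − 4/3·R2.
R4 ← R4 − 25/3·R2.
R5 ← R5 + 46·R2.
R3 ← R3 / (113/26).
R1 ← R1 − 31/26·R3.
R2 ← R2 + 23/26·R3.
R4 ← R4 + 155/26·R3.
R5 ← R5 + 412/13·R3.
R4 ← R4 / (6152/339).
R1 ← R1 − 185/113·R4.
R2 ← R2 − 22/339·R4.
R3 ← R3 + 152/339·R4.
R5 ← R5 + 14909/339·R4.
R5 ← R5 / (62783/6152).
R1 ← R1 + 2489/6152·R5.
R2 ← R2 + 4849/3076·R5.
R3 ← R3 + 433/769·R5.
R4 ← R4 − 5145/6152·R5.
Reading off the reduced rows gives x_1 = 3, x_2 = -3, x_3 = 4, x_4 = 5, x_5 = 4.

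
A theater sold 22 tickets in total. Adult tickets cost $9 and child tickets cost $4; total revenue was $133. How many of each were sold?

adult tickets: 9, child tickets: 13

Let a = adult tickets, c = child tickets.
  a + c = 22
  9a + 4c = 133
Row-reduce the augmented matrix:
R2 ← R2 − 9·R1.
R2 ← R2 / (-5).
R1 ← R1 − 1·R2.
Reading off the reduced rows gives a = 9, c = 13.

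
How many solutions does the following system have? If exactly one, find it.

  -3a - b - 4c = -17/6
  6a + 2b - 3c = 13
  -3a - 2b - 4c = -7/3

a = 2, b = -1/2, c = -2/3

Row-reduce the augmented matrix:
R1 ← R1 / (-3).
R2 ← R2 − 6·R1.
R3 ← R3 + 3·R1.
Swap R2 and R3.
R2 ← R2 / (-1).
R1 ← R1 − 1/3·R2.
R3 ← R3 / (-11).
R1 ← R1 − 4/3·R3.
Reading off the reduced rows gives a = 2, b = -1/2, c = -2/3.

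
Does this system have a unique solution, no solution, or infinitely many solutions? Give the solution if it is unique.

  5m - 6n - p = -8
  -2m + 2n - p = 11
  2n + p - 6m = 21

Row-reduce the augmented matrix:
R1 ← R1 / (5).
R2 ← R2 + 2·R1.
R3 ← R3 + 6·R1.
R2 ← R2 / (-2/5).
R1 ← R1 + 6/5·R2.
R3 ← R3 + 26/5·R2.
R3 ← R3 / (18).
R1 ← R1 − 4·R3.
R2 ← R2 − 7/2·R3.
Reading off the reduced rows gives m = -5, n = -2, p = -5.

m = -5, n = -2, p = -5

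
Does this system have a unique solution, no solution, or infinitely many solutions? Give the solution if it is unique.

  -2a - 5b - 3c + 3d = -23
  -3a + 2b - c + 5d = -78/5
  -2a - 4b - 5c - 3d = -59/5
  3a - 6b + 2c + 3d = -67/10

a = 1, b = 6/5, c = 5/2, d = -5/2

Row-reduce the augmented matrix:
R1 ← R1 / (-2).
R2 ← R2 + 3·R1.
R3 ← R3 + 2·R1.
R4 ← R4 − 3·R1.
R2 ← R2 / (19/2).
R1 ← R1 − 5/2·R2.
R3 ← R3 − 1·R2.
R4 ← R4 + 27/2·R2.
R3 ← R3 / (-45/19).
R1 ← R1 − 11/19·R3.
R2 ← R2 − 7/19·R3.
R4 ← R4 − 47/19·R3.
R4 ← R4 / (17/9).
R1 ← R1 + 28/9·R4.
R2 ← R2 + 8/9·R4.
R3 ← R3 − 23/9·R4.
Reading off the reduced rows gives a = 1, b = 6/5, c = 5/2, d = -5/2.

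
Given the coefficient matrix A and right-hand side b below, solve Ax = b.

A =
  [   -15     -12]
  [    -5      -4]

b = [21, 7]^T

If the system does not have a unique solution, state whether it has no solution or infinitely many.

infinitely many solutions

Row-reduce:
R1 ← R1 / (-15).
R2 ← R2 + 5·R1.
Rank is 1 with 2 unknowns, leaving x_2 free.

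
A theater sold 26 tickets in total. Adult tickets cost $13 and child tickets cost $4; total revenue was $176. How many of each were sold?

adult tickets: 8, child tickets: 18

Let a = adult tickets, c = child tickets.
  c + a = 26
  13a + 4c = 176
From equation 1: a = 26 − c.
Substitute into equation 2 and solve: c = 18.
Then a = 8.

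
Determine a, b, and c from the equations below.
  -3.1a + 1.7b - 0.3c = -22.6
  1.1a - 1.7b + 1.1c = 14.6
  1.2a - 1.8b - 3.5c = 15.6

a = 4, b = -6, c = 0

Row-reduce the augmented matrix:
R1 ← R1 / (-31/10).
R2 ← R2 − 11/10·R1.
R3 ← R3 − 6/5·R1.
R2 ← R2 / (-34/31).
R1 ← R1 + 17/31·R2.
R3 ← R3 + 177/155·R2.
R3 ← R3 / (-3953/850).
R1 ← R1 + 2/5·R3.
R2 ← R2 + 77/85·R3.
Reading off the reduced rows gives a = 4, b = -6, c = 0.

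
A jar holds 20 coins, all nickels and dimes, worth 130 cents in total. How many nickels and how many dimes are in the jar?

Let n = nickels, d = dimes.
  n + d = 20
  5n + 10d = 130
From equation 1: n = 20 − d.
Substitute into equation 2 and solve: d = 6.
Then n = 14.

nickels: 14, dimes: 6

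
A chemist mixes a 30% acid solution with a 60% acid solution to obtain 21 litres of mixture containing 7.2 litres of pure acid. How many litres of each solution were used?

litres of solution A: 18, litres of solution B: 3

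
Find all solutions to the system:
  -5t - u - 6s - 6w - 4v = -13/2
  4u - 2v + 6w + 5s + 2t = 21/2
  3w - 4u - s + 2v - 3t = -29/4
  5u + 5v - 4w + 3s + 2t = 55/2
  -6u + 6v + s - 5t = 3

Row-reduce the augmented matrix:
R1 ← R1 / (-1).
R2 ← R2 − 4·R1.
R3 ← R3 + 4·R1.
R4 ← R4 − 5·R1.
R5 ← R5 + 6·R1.
R2 ← R2 / (-18).
R1 ← R1 − 4·R2.
R3 ← R3 − 18·R2.
R4 ← R4 + 15·R2.
R5 ← R5 − 30·R2.
R3 ← R3 / (9).
R1 ← R1 − 2·R3.
R2 ← R2 − 1·R3.
R4 ← R4 + 19·R3.
R5 ← R5 − 6·R3.
R4 ← R4 / (-49/18).
R1 ← R1 − 8/9·R4.
R2 ← R2 − 11/18·R4.
R3 ← R3 − 4/9·R4.
R5 ← R5 − 8/3·R4.
R5 ← R5 / (-299/21).
R1 ← R1 + 131/63·R5.
R2 ← R2 + 73/63·R5.
R3 ← R3 + 37/21·R5.
R4 ← R4 − 26/7·R5.
Reading off the reduced rows gives u = 3, v = 3/2, w = -3/4, s = 2, t = -2.

u = 3, v = 3/2, w = -3/4, s = 2, t = -2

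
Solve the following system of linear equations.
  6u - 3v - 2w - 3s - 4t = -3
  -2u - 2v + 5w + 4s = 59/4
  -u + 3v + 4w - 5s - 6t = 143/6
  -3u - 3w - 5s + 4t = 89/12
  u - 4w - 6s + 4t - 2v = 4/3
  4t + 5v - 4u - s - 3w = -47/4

Row-reduce the augmented matrix:
R1 ← R1 / (6).
R2 ← R2 + 2·R1.
R3 ← R3 + 1·R1.
R4 ← R4 + 3·R1.
R5 ← R5 − 1·R1.
R6 ← R6 + 4·R1.
R2 ← R2 / (-3).
R1 ← R1 + 1/2·R2.
R3 ← R3 − 5/2·R2.
R4 ← R4 + 3/2·R2.
R5 ← R5 + 3/2·R2.
R6 ← R6 − 3·R2.
R3 ← R3 / (131/18).
R1 ← R1 + 19/18·R3.
R2 ← R2 + 13/9·R3.
R4 ← R4 + 37/6·R3.
R5 ← R5 + 35/6·R3.
R4 ← R4 / (-1381/131).
R1 ← R1 + 188/131·R4.
R2 ← R2 + 209/131·R4.
R3 ← R3 + 54/131·R4.
R5 ← R5 + 1232/131·R4.
R5 ← R5 / (3590/1381).
R1 ← R1 + 1434/1381·R5.
R2 ← R2 + 698/1381·R5.
R3 ← R3 + 1264/1381·R5.
R4 ← R4 − 514/1381·R5.
R6 reduces to 0 = 0, so the extra equation is consistent.
Reading off the reduced rows gives u = -8/3, v = -5/2, w = 11/4, s = -7/3, t = -1.

u = -8/3, v = -5/2, w = 11/4, s = -7/3, t = -1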